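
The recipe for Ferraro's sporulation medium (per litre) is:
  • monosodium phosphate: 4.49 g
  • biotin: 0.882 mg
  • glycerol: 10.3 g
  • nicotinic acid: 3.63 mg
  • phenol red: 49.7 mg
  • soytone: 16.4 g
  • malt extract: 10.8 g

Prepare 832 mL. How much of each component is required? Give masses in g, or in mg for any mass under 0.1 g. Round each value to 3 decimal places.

Ratio of target to recipe volume: 832 / 1000 = 0.832.
monosodium phosphate: 4.49 g × (832 mL / 1000 mL) = 3.736 g
biotin: 0.882 mg × (832 mL / 1000 mL) = 0.734 mg
glycerol: 10.3 g × (832 mL / 1000 mL) = 8.570 g
nicotinic acid: 3.63 mg × (832 mL / 1000 mL) = 3.020 mg
phenol red: 49.7 mg × (832 mL / 1000 mL) = 41.350 mg
soytone: 16.4 g × (832 mL / 1000 mL) = 13.645 g
malt extract: 10.8 g × (832 mL / 1000 mL) = 8.986 g

monosodium phosphate 3.736 g; biotin 0.734 mg; glycerol 8.570 g; nicotinic acid 3.020 mg; phenol red 41.350 mg; soytone 13.645 g; malt extract 8.986 g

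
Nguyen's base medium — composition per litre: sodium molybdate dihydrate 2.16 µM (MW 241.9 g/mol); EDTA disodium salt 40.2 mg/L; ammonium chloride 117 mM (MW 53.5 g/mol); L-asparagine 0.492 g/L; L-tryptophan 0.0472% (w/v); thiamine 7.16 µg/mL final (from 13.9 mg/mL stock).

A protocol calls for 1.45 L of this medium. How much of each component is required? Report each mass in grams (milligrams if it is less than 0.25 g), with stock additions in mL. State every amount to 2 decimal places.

sodium molybdate dihydrate 0.76 mg; EDTA disodium salt 58.29 mg; ammonium chloride 9.08 g; L-asparagine 0.71 g; L-tryptophan 0.68 g; thiamine 0.75 mL

Working volume: 1.45 L.
sodium molybdate dihydrate: 2.16 µmol/L × 241.9 g/mol × 1.45 L ÷ 1000 = 0.76 mg
EDTA disodium salt: 40.2 mg/L × 1.45 L = 58.29 mg
ammonium chloride: 117 mmol/L × 53.5 g/mol × 1.45 L ÷ 1000 = 9.08 g
L-asparagine: 0.492 g/L × 1.45 L = 0.71 g
L-tryptophan: 0.0472% w/v = 0.472 g/L → 0.472 × 1.45 L = 0.68 g
thiamine: dilute stock: 7.16 µg/mL × 1450 mL ÷ 13900 µg/mL = 0.75 mL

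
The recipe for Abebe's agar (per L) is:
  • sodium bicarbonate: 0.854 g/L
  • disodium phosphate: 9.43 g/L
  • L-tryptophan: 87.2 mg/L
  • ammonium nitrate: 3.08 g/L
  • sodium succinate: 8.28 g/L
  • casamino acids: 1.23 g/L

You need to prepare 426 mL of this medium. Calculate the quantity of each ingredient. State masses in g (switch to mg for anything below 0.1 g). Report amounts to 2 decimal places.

Target volume = 426 mL = 0.426 L.
sodium bicarbonate: 0.854 g/L × 0.426 L = 0.36 g
disodium phosphate: 9.43 g/L × 0.426 L = 4.02 g
L-tryptophan: 87.2 mg/L × 0.426 L = 37.15 mg
ammonium nitrate: 3.08 g/L × 0.426 L = 1.31 g
sodium succinate: 8.28 g/L × 0.426 L = 3.53 g
casamino acids: 1.23 g/L × 0.426 L = 0.52 g

sodium bicarbonate 0.36 g; disodium phosphate 4.02 g; L-tryptophan 37.15 mg; ammonium nitrate 1.31 g; sodium succinate 3.53 g; casamino acids 0.52 g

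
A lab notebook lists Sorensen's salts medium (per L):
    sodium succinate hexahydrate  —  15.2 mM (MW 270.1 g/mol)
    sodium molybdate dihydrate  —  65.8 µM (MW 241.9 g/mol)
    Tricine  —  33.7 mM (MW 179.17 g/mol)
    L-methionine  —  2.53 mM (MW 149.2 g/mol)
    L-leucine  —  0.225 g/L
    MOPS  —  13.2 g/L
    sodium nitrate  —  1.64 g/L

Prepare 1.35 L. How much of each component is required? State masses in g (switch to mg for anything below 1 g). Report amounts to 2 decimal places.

Scale factor relative to 1 L: 1.35.
sodium succinate hexahydrate: 15.2 mmol/L × 270.1 g/mol × 1.35 L ÷ 1000 = 5.54 g
sodium molybdate dihydrate: 65.8 µmol/L × 241.9 g/mol × 1.35 L ÷ 1000 = 21.49 mg
Tricine: 33.7 mmol/L × 179.17 g/mol × 1.35 L ÷ 1000 = 8.15 g
L-methionine: 2.53 mmol/L × 149.2 mg/mmol × 1.35 L = 509.59 mg
L-leucine: 0.225 g/L × 1.35 L = 0.30375 g = 303.75 mg
MOPS: 13.2 g/L × 1.35 L = 17.82 g
sodium nitrate: 1.64 g/L × 1.35 L = 2.21 g

sodium succinate hexahydrate 5.54 g; sodium molybdate dihydrate 21.49 mg; Tricine 8.15 g; L-methionine 509.59 mg; L-leucine 303.75 mg; MOPS 17.82 g; sodium nitrate 2.21 g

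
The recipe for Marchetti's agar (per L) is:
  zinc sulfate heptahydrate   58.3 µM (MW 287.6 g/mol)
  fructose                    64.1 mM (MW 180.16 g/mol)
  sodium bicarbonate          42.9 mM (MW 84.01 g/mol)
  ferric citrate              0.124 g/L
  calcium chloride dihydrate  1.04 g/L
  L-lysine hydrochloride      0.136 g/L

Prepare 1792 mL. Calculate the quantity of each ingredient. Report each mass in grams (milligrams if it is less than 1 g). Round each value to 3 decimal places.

zinc sulfate heptahydrate 30.047 mg; fructose 20.694 g; sodium bicarbonate 6.458 g; ferric citrate 222.208 mg; calcium chloride dihydrate 1.864 g; L-lysine hydrochloride 243.712 mg

Target volume = 1792 mL = 1.792 L.
zinc sulfate heptahydrate: 58.3 µmol/L × 287.6 g/mol × 1.792 L ÷ 1000 = 30.047 mg
fructose: 64.1 mmol/L × 180.16 g/mol × 1.792 L ÷ 1000 = 20.694 g
sodium bicarbonate: 42.9 mmol/L × 84.01 g/mol × 1.792 L ÷ 1000 = 6.458 g
ferric citrate: 0.124 g/L × 1.792 L = 0.222208 g = 222.208 mg
calcium chloride dihydrate: 1.04 g/L × 1.792 L = 1.864 g
L-lysine hydrochloride: 0.136 g/L × 1.792 L = 0.243712 g = 243.712 mg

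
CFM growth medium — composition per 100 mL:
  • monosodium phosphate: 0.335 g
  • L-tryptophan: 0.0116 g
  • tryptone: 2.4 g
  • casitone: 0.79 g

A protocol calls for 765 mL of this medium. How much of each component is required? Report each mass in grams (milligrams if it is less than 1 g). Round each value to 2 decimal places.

Ratio of target to recipe volume: 765 / 100 = 7.65.
monosodium phosphate: 0.335 g × (765 mL / 100 mL) = 2.56 g
L-tryptophan: 0.0116 g × (765 mL / 100 mL) = 0.08874 g = 88.74 mg
tryptone: 2.4 g × (765 mL / 100 mL) = 18.36 g
casitone: 0.79 g × (765 mL / 100 mL) = 6.04 g

monosodium phosphate 2.56 g; L-tryptophan 88.74 mg; tryptone 18.36 g; casitone 6.04 g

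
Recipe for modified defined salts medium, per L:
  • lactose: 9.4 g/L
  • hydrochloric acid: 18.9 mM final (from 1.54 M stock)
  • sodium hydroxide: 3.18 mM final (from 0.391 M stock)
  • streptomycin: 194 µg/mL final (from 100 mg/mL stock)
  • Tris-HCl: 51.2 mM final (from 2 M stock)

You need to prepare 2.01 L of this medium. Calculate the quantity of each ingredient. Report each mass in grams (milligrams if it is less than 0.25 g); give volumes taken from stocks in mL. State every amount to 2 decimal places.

lactose 18.89 g; hydrochloric acid 24.67 mL; sodium hydroxide 16.35 mL; streptomycin 3.90 mL; Tris-HCl 51.46 mL

Working volume: 2.01 L.
lactose: 9.4 g/L × 2.01 L = 18.89 g
hydrochloric acid: dilute stock: 18.9 mM × 2010 mL ÷ 1540 mM = 24.67 mL
sodium hydroxide: C1V1 = C2V2 → 3.18 mM × 2010 mL ÷ 391 mM = 16.35 mL
streptomycin: dilute stock: 194 µg/mL × 2010 mL ÷ 100000 µg/mL = 3.90 mL
Tris-HCl: C1V1 = C2V2 → 51.2 mM × 2010 mL ÷ 2000 mM = 51.46 mL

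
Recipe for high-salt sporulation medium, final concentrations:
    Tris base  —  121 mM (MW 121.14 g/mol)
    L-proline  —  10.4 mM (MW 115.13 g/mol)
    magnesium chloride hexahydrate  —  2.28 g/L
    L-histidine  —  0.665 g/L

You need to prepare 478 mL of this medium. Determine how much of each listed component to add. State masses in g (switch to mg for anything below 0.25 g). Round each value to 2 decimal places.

Tris base 7.01 g; L-proline 0.57 g; magnesium chloride hexahydrate 1.09 g; L-histidine 0.32 g

Target volume = 478 mL = 0.478 L.
Tris base: 121 mmol/L × 121.14 g/mol × 0.478 L ÷ 1000 = 7.01 g
L-proline: 10.4 mmol/L × 115.13 g/mol × 0.478 L ÷ 1000 = 0.57 g
magnesium chloride hexahydrate: 2.28 g/L × 0.478 L = 1.09 g
L-histidine: 0.665 g/L × 0.478 L = 0.32 g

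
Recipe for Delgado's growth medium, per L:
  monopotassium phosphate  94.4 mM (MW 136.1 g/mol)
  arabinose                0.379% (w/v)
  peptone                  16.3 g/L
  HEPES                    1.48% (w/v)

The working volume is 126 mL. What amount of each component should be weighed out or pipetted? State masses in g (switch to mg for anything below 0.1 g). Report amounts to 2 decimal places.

Target volume = 126 mL = 0.126 L.
monopotassium phosphate: 94.4 mmol/L × 136.1 g/mol × 0.126 L ÷ 1000 = 1.62 g
arabinose: 0.379 g per 100 mL × 126 mL ÷ 100 = 0.48 g
peptone: 16.3 g/L × 0.126 L = 2.05 g
HEPES: 1.48% w/v = 14.8 g/L → 14.8 × 0.126 L = 1.86 g

monopotassium phosphate 1.62 g; arabinose 0.48 g; peptone 2.05 g; HEPES 1.86 g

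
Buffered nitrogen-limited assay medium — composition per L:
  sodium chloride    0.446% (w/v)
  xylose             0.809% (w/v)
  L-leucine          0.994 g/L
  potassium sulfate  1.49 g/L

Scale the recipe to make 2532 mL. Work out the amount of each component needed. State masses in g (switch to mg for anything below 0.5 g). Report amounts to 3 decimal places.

Target volume = 2532 mL = 2.532 L.
sodium chloride: 0.446% w/v = 4.46 g/L → 4.46 × 2.532 L = 11.293 g
xylose: 0.809 g per 100 mL × 2532 mL ÷ 100 = 20.484 g
L-leucine: 0.994 g/L × 2.532 L = 2.517 g
potassium sulfate: 1.49 g/L × 2.532 L = 3.773 g

sodium chloride 11.293 g; xylose 20.484 g; L-leucine 2.517 g; potassium sulfate 3.773 g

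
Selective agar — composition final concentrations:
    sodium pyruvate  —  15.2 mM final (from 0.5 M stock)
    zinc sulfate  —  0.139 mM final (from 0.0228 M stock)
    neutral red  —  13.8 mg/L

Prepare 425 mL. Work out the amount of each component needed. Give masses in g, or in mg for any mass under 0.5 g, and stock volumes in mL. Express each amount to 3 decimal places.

Working volume: 425 mL = 0.425 L.
sodium pyruvate: C1V1 = C2V2 → 15.2 mM × 425 mL ÷ 500 mM = 12.920 mL
zinc sulfate: V = C2·V2/C1 = 0.139 mM × 425 mL ÷ 22.8 mM = 2.591 mL
neutral red: 13.8 mg/L × 0.425 L = 5.865 mg

sodium pyruvate 12.920 mL; zinc sulfate 2.591 mL; neutral red 5.865 mg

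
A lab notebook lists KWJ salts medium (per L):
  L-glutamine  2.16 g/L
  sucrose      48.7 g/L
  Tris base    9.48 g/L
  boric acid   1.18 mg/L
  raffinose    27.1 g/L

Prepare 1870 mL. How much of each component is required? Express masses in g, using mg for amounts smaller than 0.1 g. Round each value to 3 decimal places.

Working volume: 1870 mL = 1.87 L.
L-glutamine: 2.16 g/L × 1.87 L = 4.039 g
sucrose: 48.7 g/L × 1.87 L = 91.069 g
Tris base: 9.48 g/L × 1.87 L = 17.728 g
boric acid: 1.18 mg/L × 1.87 L = 2.207 mg
raffinose: 27.1 g/L × 1.87 L = 50.677 g

L-glutamine 4.039 g; sucrose 91.069 g; Tris base 17.728 g; boric acid 2.207 mg; raffinose 50.677 g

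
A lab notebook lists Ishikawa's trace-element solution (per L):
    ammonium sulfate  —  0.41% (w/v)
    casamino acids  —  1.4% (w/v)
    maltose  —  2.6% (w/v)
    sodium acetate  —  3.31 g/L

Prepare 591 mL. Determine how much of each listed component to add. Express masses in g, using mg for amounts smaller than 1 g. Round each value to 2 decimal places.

ammonium sulfate 2.42 g; casamino acids 8.27 g; maltose 15.37 g; sodium acetate 1.96 g

Working volume: 591 mL = 0.591 L.
ammonium sulfate: 0.41% w/v = 4.1 g/L → 4.1 × 0.591 L = 2.42 g
casamino acids: 1.4 g per 100 mL × 591 mL ÷ 100 = 8.27 g
maltose: 2.6% w/v = 26 g/L → 26 × 0.591 L = 15.37 g
sodium acetate: 3.31 g/L × 0.591 L = 1.96 g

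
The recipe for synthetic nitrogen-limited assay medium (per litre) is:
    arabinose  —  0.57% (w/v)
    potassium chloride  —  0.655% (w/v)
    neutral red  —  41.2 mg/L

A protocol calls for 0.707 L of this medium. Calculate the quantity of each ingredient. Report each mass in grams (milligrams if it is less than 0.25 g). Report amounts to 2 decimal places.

arabinose 4.03 g; potassium chloride 4.63 g; neutral red 29.13 mg

Scale factor relative to 1 L: 0.707.
arabinose: 0.57 g per 100 mL × 707 mL ÷ 100 = 4.03 g
potassium chloride: 0.655 g per 100 mL × 707 mL ÷ 100 = 4.63 g
neutral red: 41.2 mg/L × 0.707 L = 29.13 mg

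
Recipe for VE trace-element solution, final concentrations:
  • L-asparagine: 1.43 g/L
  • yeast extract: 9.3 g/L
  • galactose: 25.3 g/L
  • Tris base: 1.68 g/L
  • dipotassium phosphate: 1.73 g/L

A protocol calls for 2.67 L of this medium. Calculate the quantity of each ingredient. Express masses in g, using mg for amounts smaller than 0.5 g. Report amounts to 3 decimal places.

Working volume: 2.67 L.
L-asparagine: 1.43 g/L × 2.67 L = 3.818 g
yeast extract: 9.3 g/L × 2.67 L = 24.831 g
galactose: 25.3 g/L × 2.67 L = 67.551 g
Tris base: 1.68 g/L × 2.67 L = 4.486 g
dipotassium phosphate: 1.73 g/L × 2.67 L = 4.619 g

L-asparagine 3.818 g; yeast extract 24.831 g; galactose 67.551 g; Tris base 4.486 g; dipotassium phosphate 4.619 g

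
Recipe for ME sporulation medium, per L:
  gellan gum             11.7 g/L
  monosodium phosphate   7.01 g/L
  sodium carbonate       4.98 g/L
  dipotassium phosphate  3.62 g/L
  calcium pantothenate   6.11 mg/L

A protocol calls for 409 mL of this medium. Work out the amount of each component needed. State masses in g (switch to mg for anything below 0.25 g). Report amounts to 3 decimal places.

Target volume = 409 mL = 0.409 L.
gellan gum: 11.7 g/L × 0.409 L = 4.785 g
monosodium phosphate: 7.01 g/L × 0.409 L = 2.867 g
sodium carbonate: 4.98 g/L × 0.409 L = 2.037 g
dipotassium phosphate: 3.62 g/L × 0.409 L = 1.481 g
calcium pantothenate: 6.11 mg/L × 0.409 L = 2.499 mg

gellan gum 4.785 g; monosodium phosphate 2.867 g; sodium carbonate 2.037 g; dipotassium phosphate 1.481 g; calcium pantothenate 2.499 mg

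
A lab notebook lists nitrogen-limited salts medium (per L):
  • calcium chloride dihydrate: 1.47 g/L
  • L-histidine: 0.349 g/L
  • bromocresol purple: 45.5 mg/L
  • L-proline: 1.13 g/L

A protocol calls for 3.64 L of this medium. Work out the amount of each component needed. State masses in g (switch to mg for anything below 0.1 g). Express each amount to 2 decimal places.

calcium chloride dihydrate 5.35 g; L-histidine 1.27 g; bromocresol purple 0.17 g; L-proline 4.11 g

Scale factor relative to 1 L: 3.64.
calcium chloride dihydrate: 1.47 g/L × 3.64 L = 5.35 g
L-histidine: 0.349 g/L × 3.64 L = 1.27 g
bromocresol purple: 45.5 mg/L × 3.64 L = 165.62 mg = 0.17 g
L-proline: 1.13 g/L × 3.64 L = 4.11 g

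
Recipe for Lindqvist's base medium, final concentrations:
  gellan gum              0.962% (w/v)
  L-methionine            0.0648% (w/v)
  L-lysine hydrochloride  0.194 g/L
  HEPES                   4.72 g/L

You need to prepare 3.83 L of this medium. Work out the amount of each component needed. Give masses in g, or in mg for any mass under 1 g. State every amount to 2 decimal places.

gellan gum 36.84 g; L-methionine 2.48 g; L-lysine hydrochloride 743.02 mg; HEPES 18.08 g

Working volume: 3.83 L.
gellan gum: 0.962% w/v = 9.62 g/L → 9.62 × 3.83 L = 36.84 g
L-methionine: 0.0648 g per 100 mL × 3830 mL ÷ 100 = 2.48 g
L-lysine hydrochloride: 0.194 g/L × 3.83 L = 0.74302 g = 743.02 mg
HEPES: 4.72 g/L × 3.83 L = 18.08 g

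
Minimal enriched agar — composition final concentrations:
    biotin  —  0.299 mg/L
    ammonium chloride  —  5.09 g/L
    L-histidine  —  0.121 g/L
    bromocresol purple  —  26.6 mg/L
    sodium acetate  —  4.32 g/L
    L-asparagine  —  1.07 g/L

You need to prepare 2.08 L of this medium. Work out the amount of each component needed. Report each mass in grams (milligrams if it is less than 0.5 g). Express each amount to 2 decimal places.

biotin 0.62 mg; ammonium chloride 10.59 g; L-histidine 251.68 mg; bromocresol purple 55.33 mg; sodium acetate 8.99 g; L-asparagine 2.23 g

Working volume: 2.08 L.
biotin: 0.299 mg/L × 2.08 L = 0.62 mg
ammonium chloride: 5.09 g/L × 2.08 L = 10.59 g
L-histidine: 0.121 g/L × 2.08 L = 0.25168 g = 251.68 mg
bromocresol purple: 26.6 mg/L × 2.08 L = 55.33 mg
sodium acetate: 4.32 g/L × 2.08 L = 8.99 g
L-asparagine: 1.07 g/L × 2.08 L = 2.23 g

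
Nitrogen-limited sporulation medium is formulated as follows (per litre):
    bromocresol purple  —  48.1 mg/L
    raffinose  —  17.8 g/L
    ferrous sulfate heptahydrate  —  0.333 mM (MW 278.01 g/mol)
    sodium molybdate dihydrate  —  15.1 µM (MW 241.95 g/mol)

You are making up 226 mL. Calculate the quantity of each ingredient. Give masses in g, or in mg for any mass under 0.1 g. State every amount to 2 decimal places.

Working volume: 226 mL = 0.226 L.
bromocresol purple: 48.1 mg/L × 0.226 L = 10.87 mg
raffinose: 17.8 g/L × 0.226 L = 4.02 g
ferrous sulfate heptahydrate: 0.333 mmol/L × 278.01 mg/mmol × 0.226 L = 20.92 mg
sodium molybdate dihydrate: 15.1 µmol/L × 241.95 g/mol × 0.226 L ÷ 1000 = 0.83 mg

bromocresol purple 10.87 mg; raffinose 4.02 g; ferrous sulfate heptahydrate 20.92 mg; sodium molybdate dihydrate 0.83 mg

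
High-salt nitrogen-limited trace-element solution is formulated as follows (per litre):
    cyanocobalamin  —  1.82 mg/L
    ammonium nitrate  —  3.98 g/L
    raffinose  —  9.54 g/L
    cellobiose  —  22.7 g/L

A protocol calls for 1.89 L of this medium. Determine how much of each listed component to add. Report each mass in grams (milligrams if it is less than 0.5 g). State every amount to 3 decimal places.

Working volume: 1.89 L.
cyanocobalamin: 1.82 mg/L × 1.89 L = 3.440 mg
ammonium nitrate: 3.98 g/L × 1.89 L = 7.522 g
raffinose: 9.54 g/L × 1.89 L = 18.031 g
cellobiose: 22.7 g/L × 1.89 L = 42.903 g

cyanocobalamin 3.440 mg; ammonium nitrate 7.522 g; raffinose 18.031 g; cellobiose 42.903 g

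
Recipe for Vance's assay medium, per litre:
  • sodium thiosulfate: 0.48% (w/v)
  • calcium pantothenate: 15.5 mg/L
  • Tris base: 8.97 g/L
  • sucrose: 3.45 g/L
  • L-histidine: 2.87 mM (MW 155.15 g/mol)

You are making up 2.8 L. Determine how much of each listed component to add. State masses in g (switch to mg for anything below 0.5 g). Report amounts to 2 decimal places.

sodium thiosulfate 13.44 g; calcium pantothenate 43.40 mg; Tris base 25.12 g; sucrose 9.66 g; L-histidine 1.25 g

Scale factor relative to 1 L: 2.8.
sodium thiosulfate: 0.48 g per 100 mL × 2800 mL ÷ 100 = 13.44 g
calcium pantothenate: 15.5 mg/L × 2.8 L = 43.40 mg
Tris base: 8.97 g/L × 2.8 L = 25.12 g
sucrose: 3.45 g/L × 2.8 L = 9.66 g
L-histidine: 2.87 mmol/L × 155.15 g/mol × 2.8 L ÷ 1000 = 1.25 g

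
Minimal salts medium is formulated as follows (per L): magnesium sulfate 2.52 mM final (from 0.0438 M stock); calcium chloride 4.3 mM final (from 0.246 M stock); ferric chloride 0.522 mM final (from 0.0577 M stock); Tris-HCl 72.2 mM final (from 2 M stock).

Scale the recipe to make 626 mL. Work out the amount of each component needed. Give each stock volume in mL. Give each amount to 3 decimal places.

Scale factor relative to 1 L: 0.626.
magnesium sulfate: dilute stock: 2.52 mM × 626 mL ÷ 43.8 mM = 36.016 mL
calcium chloride: C1V1 = C2V2 → 4.3 mM × 626 mL ÷ 246 mM = 10.942 mL
ferric chloride: V = C2·V2/C1 = 0.522 mM × 626 mL ÷ 57.7 mM = 5.663 mL
Tris-HCl: dilute stock: 72.2 mM × 626 mL ÷ 2000 mM = 22.599 mL

magnesium sulfate 36.016 mL; calcium chloride 10.942 mL; ferric chloride 5.663 mL; Tris-HCl 22.599 mL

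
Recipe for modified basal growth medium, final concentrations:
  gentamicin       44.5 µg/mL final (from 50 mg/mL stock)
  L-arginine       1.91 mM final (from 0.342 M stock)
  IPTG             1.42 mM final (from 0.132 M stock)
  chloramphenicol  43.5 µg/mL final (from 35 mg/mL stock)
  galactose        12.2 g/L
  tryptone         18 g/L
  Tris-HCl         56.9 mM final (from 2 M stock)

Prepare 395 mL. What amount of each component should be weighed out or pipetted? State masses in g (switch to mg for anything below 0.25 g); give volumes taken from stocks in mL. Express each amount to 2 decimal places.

gentamicin 0.35 mL; L-arginine 2.21 mL; IPTG 4.25 mL; chloramphenicol 0.49 mL; galactose 4.82 g; tryptone 7.11 g; Tris-HCl 11.24 mL

Target volume = 395 mL = 0.395 L.
gentamicin: C1V1 = C2V2 → 44.5 µg/mL × 395 mL ÷ 50000 µg/mL = 0.35 mL
L-arginine: V = C2·V2/C1 = 1.91 mM × 395 mL ÷ 342 mM = 2.21 mL
IPTG: dilute stock: 1.42 mM × 395 mL ÷ 132 mM = 4.25 mL
chloramphenicol: C1V1 = C2V2 → 43.5 µg/mL × 395 mL ÷ 35000 µg/mL = 0.49 mL
galactose: 12.2 g/L × 0.395 L = 4.82 g
tryptone: 18 g/L × 0.395 L = 7.11 g
Tris-HCl: dilute stock: 56.9 mM × 395 mL ÷ 2000 mM = 11.24 mL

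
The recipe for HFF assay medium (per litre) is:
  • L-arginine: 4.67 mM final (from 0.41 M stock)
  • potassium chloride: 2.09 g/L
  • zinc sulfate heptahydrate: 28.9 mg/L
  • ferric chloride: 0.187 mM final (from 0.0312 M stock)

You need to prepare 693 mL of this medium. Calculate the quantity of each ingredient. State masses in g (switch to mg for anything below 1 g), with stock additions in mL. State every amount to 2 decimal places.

Target volume = 693 mL = 0.693 L.
L-arginine: C1V1 = C2V2 → 4.67 mM × 693 mL ÷ 410 mM = 7.89 mL
potassium chloride: 2.09 g/L × 0.693 L = 1.45 g
zinc sulfate heptahydrate: 28.9 mg/L × 0.693 L = 20.03 mg
ferric chloride: C1V1 = C2V2 → 0.187 mM × 693 mL ÷ 31.2 mM = 4.15 mL

L-arginine 7.89 mL; potassium chloride 1.45 g; zinc sulfate heptahydrate 20.03 mg; ferric chloride 4.15 mL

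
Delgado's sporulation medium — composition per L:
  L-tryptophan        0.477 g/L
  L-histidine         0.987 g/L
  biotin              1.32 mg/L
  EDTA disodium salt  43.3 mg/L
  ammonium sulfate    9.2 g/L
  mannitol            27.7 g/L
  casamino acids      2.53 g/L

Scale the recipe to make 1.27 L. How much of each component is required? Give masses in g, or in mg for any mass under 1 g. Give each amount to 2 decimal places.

Scale factor relative to 1 L: 1.27.
L-tryptophan: 0.477 g/L × 1.27 L = 0.60579 g = 605.79 mg
L-histidine: 0.987 g/L × 1.27 L = 1.25 g
biotin: 1.32 mg/L × 1.27 L = 1.68 mg
EDTA disodium salt: 43.3 mg/L × 1.27 L = 54.99 mg
ammonium sulfate: 9.2 g/L × 1.27 L = 11.68 g
mannitol: 27.7 g/L × 1.27 L = 35.18 g
casamino acids: 2.53 g/L × 1.27 L = 3.21 g

L-tryptophan 605.79 mg; L-histidine 1.25 g; biotin 1.68 mg; EDTA disodium salt 54.99 mg; ammonium sulfate 11.68 g; mannitol 35.18 g; casamino acids 3.21 g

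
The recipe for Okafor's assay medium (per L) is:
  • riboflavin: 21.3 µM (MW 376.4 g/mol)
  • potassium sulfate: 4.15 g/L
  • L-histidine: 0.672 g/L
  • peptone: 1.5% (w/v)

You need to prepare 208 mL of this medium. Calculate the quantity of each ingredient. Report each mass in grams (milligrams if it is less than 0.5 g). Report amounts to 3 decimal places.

riboflavin 1.668 mg; potassium sulfate 0.863 g; L-histidine 139.776 mg; peptone 3.120 g

Target volume = 208 mL = 0.208 L.
riboflavin: 21.3 µmol/L × 376.4 g/mol × 0.208 L ÷ 1000 = 1.668 mg
potassium sulfate: 4.15 g/L × 0.208 L = 0.863 g
L-histidine: 0.672 g/L × 0.208 L = 0.139776 g = 139.776 mg
peptone: 1.5 g per 100 mL × 208 mL ÷ 100 = 3.120 g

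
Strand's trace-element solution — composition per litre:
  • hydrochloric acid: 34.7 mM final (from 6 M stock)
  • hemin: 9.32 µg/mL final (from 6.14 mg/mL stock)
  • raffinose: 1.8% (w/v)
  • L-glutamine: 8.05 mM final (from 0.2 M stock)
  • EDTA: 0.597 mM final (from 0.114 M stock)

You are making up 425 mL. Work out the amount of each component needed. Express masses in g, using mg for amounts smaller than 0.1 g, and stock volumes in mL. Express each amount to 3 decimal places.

hydrochloric acid 2.458 mL; hemin 0.645 mL; raffinose 7.650 g; L-glutamine 17.106 mL; EDTA 2.226 mL

Scale factor relative to 1 L: 0.425.
hydrochloric acid: V = C2·V2/C1 = 34.7 mM × 425 mL ÷ 6000 mM = 2.458 mL
hemin: C1V1 = C2V2 → 9.32 µg/mL × 425 mL ÷ 6140 µg/mL = 0.645 mL
raffinose: 1.8% w/v = 18 g/L → 18 × 0.425 L = 7.650 g
L-glutamine: V = C2·V2/C1 = 8.05 mM × 425 mL ÷ 200 mM = 17.106 mL
EDTA: C1V1 = C2V2 → 0.597 mM × 425 mL ÷ 114 mM = 2.226 mL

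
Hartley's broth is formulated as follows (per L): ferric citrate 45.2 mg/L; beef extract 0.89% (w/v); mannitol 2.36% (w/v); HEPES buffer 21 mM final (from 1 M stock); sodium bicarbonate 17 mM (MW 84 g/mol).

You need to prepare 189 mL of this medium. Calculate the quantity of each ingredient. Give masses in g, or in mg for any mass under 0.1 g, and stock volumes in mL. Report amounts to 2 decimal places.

ferric citrate 8.54 mg; beef extract 1.68 g; mannitol 4.46 g; HEPES buffer 3.97 mL; sodium bicarbonate 0.27 g

Target volume = 189 mL = 0.189 L.
ferric citrate: 45.2 mg/L × 0.189 L = 8.54 mg
beef extract: 0.89 g per 100 mL × 189 mL ÷ 100 = 1.68 g
mannitol: 2.36% w/v = 23.6 g/L → 23.6 × 0.189 L = 4.46 g
HEPES buffer: dilute stock: 21 mM × 189 mL ÷ 1000 mM = 3.97 mL
sodium bicarbonate: 17 mmol/L × 84 g/mol × 0.189 L ÷ 1000 = 0.27 g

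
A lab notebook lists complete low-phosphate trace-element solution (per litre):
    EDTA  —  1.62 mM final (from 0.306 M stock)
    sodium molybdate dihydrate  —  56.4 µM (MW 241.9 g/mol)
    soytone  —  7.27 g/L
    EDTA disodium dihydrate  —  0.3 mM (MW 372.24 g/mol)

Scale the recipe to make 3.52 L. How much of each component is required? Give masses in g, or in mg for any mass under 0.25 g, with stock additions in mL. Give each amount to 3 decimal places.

Working volume: 3.52 L.
EDTA: dilute stock: 1.62 mM × 3520 mL ÷ 306 mM = 18.635 mL
sodium molybdate dihydrate: 56.4 µmol/L × 241.9 g/mol × 3.52 L ÷ 1000 = 48.024 mg
soytone: 7.27 g/L × 3.52 L = 25.590 g
EDTA disodium dihydrate: 0.3 mmol/L × 372.24 g/mol × 3.52 L ÷ 1000 = 0.393 g

EDTA 18.635 mL; sodium molybdate dihydrate 48.024 mg; soytone 25.590 g; EDTA disodium dihydrate 0.393 g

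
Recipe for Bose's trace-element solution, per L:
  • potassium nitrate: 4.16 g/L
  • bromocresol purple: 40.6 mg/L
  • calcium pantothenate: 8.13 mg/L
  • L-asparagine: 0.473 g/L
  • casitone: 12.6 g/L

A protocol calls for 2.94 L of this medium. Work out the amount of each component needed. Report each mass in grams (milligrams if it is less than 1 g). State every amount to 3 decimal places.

potassium nitrate 12.230 g; bromocresol purple 119.364 mg; calcium pantothenate 23.902 mg; L-asparagine 1.391 g; casitone 37.044 g

Scale factor relative to 1 L: 2.94.
potassium nitrate: 4.16 g/L × 2.94 L = 12.230 g
bromocresol purple: 40.6 mg/L × 2.94 L = 119.364 mg
calcium pantothenate: 8.13 mg/L × 2.94 L = 23.902 mg
L-asparagine: 0.473 g/L × 2.94 L = 1.391 g
casitone: 12.6 g/L × 2.94 L = 37.044 g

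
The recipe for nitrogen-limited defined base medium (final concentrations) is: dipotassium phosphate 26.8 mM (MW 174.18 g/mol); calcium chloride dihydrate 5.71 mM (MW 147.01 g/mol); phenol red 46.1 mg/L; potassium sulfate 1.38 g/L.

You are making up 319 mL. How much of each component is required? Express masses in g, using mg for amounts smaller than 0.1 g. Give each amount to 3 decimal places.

Target volume = 319 mL = 0.319 L.
dipotassium phosphate: 26.8 mmol/L × 174.18 g/mol × 0.319 L ÷ 1000 = 1.489 g
calcium chloride dihydrate: 5.71 mmol/L × 147.01 g/mol × 0.319 L ÷ 1000 = 0.268 g
phenol red: 46.1 mg/L × 0.319 L = 14.706 mg
potassium sulfate: 1.38 g/L × 0.319 L = 0.440 g

dipotassium phosphate 1.489 g; calcium chloride dihydrate 0.268 g; phenol red 14.706 mg; potassium sulfate 0.440 g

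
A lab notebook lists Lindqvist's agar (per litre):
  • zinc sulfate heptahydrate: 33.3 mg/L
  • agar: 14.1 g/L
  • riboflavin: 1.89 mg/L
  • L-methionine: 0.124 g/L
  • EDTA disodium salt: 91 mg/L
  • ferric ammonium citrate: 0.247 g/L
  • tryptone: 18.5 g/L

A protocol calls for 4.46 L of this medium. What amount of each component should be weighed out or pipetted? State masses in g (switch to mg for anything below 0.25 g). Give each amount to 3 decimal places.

Scale factor relative to 1 L: 4.46.
zinc sulfate heptahydrate: 33.3 mg/L × 4.46 L = 148.518 mg
agar: 14.1 g/L × 4.46 L = 62.886 g
riboflavin: 1.89 mg/L × 4.46 L = 8.429 mg
L-methionine: 0.124 g/L × 4.46 L = 0.553 g
EDTA disodium salt: 91 mg/L × 4.46 L = 405.86 mg = 0.406 g
ferric ammonium citrate: 0.247 g/L × 4.46 L = 1.102 g
tryptone: 18.5 g/L × 4.46 L = 82.510 g

zinc sulfate heptahydrate 148.518 mg; agar 62.886 g; riboflavin 8.429 mg; L-methionine 0.553 g; EDTA disodium salt 0.406 g; ferric ammonium citrate 1.102 g; tryptone 82.510 g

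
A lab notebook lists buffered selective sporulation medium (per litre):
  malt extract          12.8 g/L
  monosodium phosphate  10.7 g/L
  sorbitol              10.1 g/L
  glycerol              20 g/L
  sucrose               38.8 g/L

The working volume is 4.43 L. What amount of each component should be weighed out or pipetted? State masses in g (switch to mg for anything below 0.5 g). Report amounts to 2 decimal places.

Scale factor relative to 1 L: 4.43.
malt extract: 12.8 g/L × 4.43 L = 56.70 g
monosodium phosphate: 10.7 g/L × 4.43 L = 47.40 g
sorbitol: 10.1 g/L × 4.43 L = 44.74 g
glycerol: 20 g/L × 4.43 L = 88.60 g
sucrose: 38.8 g/L × 4.43 L = 171.88 g

malt extract 56.70 g; monosodium phosphate 47.40 g; sorbitol 44.74 g; glycerol 88.60 g; sucrose 171.88 g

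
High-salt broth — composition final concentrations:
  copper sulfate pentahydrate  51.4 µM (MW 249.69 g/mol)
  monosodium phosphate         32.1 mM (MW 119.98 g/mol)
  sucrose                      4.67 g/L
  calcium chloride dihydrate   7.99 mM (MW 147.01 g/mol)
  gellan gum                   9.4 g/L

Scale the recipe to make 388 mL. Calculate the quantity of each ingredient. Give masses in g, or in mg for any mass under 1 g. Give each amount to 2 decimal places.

copper sulfate pentahydrate 4.98 mg; monosodium phosphate 1.49 g; sucrose 1.81 g; calcium chloride dihydrate 455.75 mg; gellan gum 3.65 g

Target volume = 388 mL = 0.388 L.
copper sulfate pentahydrate: 51.4 µmol/L × 249.69 g/mol × 0.388 L ÷ 1000 = 4.98 mg
monosodium phosphate: 32.1 mmol/L × 119.98 g/mol × 0.388 L ÷ 1000 = 1.49 g
sucrose: 4.67 g/L × 0.388 L = 1.81 g
calcium chloride dihydrate: 7.99 mmol/L × 147.01 mg/mmol × 0.388 L = 455.75 mg
gellan gum: 9.4 g/L × 0.388 L = 3.65 g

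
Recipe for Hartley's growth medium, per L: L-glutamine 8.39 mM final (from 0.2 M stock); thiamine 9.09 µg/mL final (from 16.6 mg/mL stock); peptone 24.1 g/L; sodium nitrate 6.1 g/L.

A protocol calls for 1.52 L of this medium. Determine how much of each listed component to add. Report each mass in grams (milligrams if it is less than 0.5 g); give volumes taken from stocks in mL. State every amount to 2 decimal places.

L-glutamine 63.76 mL; thiamine 0.83 mL; peptone 36.63 g; sodium nitrate 9.27 g

Working volume: 1.52 L.
L-glutamine: dilute stock: 8.39 mM × 1520 mL ÷ 200 mM = 63.76 mL
thiamine: dilute stock: 9.09 µg/mL × 1520 mL ÷ 16600 µg/mL = 0.83 mL
peptone: 24.1 g/L × 1.52 L = 36.63 g
sodium nitrate: 6.1 g/L × 1.52 L = 9.27 g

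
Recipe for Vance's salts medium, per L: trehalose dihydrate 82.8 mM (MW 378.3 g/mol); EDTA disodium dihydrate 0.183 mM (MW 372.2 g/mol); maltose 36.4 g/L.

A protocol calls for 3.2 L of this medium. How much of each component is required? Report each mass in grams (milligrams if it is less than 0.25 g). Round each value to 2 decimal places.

Scale factor relative to 1 L: 3.2.
trehalose dihydrate: 82.8 mmol/L × 378.3 g/mol × 3.2 L ÷ 1000 = 100.23 g
EDTA disodium dihydrate: 0.183 mmol/L × 372.2 mg/mmol × 3.2 L = 217.96 mg
maltose: 36.4 g/L × 3.2 L = 116.48 g

trehalose dihydrate 100.23 g; EDTA disodium dihydrate 217.96 mg; maltose 116.48 g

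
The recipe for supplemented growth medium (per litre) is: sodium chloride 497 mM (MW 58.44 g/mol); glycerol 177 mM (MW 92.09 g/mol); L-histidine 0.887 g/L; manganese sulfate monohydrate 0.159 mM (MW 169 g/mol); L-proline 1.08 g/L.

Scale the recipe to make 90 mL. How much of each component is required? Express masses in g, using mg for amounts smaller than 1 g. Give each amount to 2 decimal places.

sodium chloride 2.61 g; glycerol 1.47 g; L-histidine 79.83 mg; manganese sulfate monohydrate 2.42 mg; L-proline 97.20 mg

Working volume: 90 mL = 0.09 L.
sodium chloride: 497 mmol/L × 58.44 g/mol × 0.09 L ÷ 1000 = 2.61 g
glycerol: 177 mmol/L × 92.09 g/mol × 0.09 L ÷ 1000 = 1.47 g
L-histidine: 0.887 g/L × 0.09 L = 0.07983 g = 79.83 mg
manganese sulfate monohydrate: 0.159 mmol/L × 169 mg/mmol × 0.09 L = 2.42 mg
L-proline: 1.08 g/L × 0.09 L = 0.0972 g = 97.20 mg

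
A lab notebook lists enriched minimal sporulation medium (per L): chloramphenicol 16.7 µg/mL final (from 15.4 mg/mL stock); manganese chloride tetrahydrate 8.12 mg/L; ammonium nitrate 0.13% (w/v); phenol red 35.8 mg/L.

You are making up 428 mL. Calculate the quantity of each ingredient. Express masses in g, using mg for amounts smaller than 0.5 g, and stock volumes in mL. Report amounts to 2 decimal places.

chloramphenicol 0.46 mL; manganese chloride tetrahydrate 3.48 mg; ammonium nitrate 0.56 g; phenol red 15.32 mg

Working volume: 428 mL = 0.428 L.
chloramphenicol: C1V1 = C2V2 → 16.7 µg/mL × 428 mL ÷ 15400 µg/mL = 0.46 mL
manganese chloride tetrahydrate: 8.12 mg/L × 0.428 L = 3.48 mg
ammonium nitrate: 0.13 g per 100 mL × 428 mL ÷ 100 = 0.56 g
phenol red: 35.8 mg/L × 0.428 L = 15.32 mg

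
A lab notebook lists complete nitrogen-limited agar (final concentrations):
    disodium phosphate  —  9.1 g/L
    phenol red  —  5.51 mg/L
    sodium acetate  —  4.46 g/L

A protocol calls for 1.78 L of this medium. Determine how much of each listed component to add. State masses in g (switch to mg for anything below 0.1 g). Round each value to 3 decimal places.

disodium phosphate 16.198 g; phenol red 9.808 mg; sodium acetate 7.939 g

Working volume: 1.78 L.
disodium phosphate: 9.1 g/L × 1.78 L = 16.198 g
phenol red: 5.51 mg/L × 1.78 L = 9.808 mg
sodium acetate: 4.46 g/L × 1.78 L = 7.939 g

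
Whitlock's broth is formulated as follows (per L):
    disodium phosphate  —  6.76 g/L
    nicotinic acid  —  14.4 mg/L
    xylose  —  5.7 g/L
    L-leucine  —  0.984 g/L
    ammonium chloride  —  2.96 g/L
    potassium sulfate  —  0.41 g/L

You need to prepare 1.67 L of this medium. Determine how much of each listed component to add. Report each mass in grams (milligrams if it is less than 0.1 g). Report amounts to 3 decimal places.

Scale factor relative to 1 L: 1.67.
disodium phosphate: 6.76 g/L × 1.67 L = 11.289 g
nicotinic acid: 14.4 mg/L × 1.67 L = 24.048 mg
xylose: 5.7 g/L × 1.67 L = 9.519 g
L-leucine: 0.984 g/L × 1.67 L = 1.643 g
ammonium chloride: 2.96 g/L × 1.67 L = 4.943 g
potassium sulfate: 0.41 g/L × 1.67 L = 0.685 g

disodium phosphate 11.289 g; nicotinic acid 24.048 mg; xylose 9.519 g; L-leucine 1.643 g; ammonium chloride 4.943 g; potassium sulfate 0.685 g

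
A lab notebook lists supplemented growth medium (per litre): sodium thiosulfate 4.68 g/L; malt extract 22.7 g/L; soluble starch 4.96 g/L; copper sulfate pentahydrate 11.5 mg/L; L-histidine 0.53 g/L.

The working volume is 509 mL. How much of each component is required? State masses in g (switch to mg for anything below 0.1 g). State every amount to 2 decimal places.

Working volume: 509 mL = 0.509 L.
sodium thiosulfate: 4.68 g/L × 0.509 L = 2.38 g
malt extract: 22.7 g/L × 0.509 L = 11.55 g
soluble starch: 4.96 g/L × 0.509 L = 2.52 g
copper sulfate pentahydrate: 11.5 mg/L × 0.509 L = 5.85 mg
L-histidine: 0.53 g/L × 0.509 L = 0.27 g

sodium thiosulfate 2.38 g; malt extract 11.55 g; soluble starch 2.52 g; copper sulfate pentahydrate 5.85 mg; L-histidine 0.27 g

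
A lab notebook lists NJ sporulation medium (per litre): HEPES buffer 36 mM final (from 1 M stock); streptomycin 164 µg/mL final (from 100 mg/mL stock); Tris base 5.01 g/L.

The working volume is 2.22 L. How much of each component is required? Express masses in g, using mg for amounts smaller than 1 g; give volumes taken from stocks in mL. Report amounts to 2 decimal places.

HEPES buffer 79.92 mL; streptomycin 3.64 mL; Tris base 11.12 g

Working volume: 2.22 L.
HEPES buffer: V = C2·V2/C1 = 36 mM × 2220 mL ÷ 1000 mM = 79.92 mL
streptomycin: V = C2·V2/C1 = 164 µg/mL × 2220 mL ÷ 100000 µg/mL = 3.64 mL
Tris base: 5.01 g/L × 2.22 L = 11.12 g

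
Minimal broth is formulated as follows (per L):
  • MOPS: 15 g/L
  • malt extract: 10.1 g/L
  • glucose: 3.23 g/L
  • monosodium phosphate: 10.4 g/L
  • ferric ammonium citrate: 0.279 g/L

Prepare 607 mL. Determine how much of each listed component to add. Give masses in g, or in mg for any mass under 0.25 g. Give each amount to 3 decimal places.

Scale factor relative to 1 L: 0.607.
MOPS: 15 g/L × 0.607 L = 9.105 g
malt extract: 10.1 g/L × 0.607 L = 6.131 g
glucose: 3.23 g/L × 0.607 L = 1.961 g
monosodium phosphate: 10.4 g/L × 0.607 L = 6.313 g
ferric ammonium citrate: 0.279 g/L × 0.607 L = 0.169353 g = 169.353 mg

MOPS 9.105 g; malt extract 6.131 g; glucose 1.961 g; monosodium phosphate 6.313 g; ferric ammonium citrate 169.353 mg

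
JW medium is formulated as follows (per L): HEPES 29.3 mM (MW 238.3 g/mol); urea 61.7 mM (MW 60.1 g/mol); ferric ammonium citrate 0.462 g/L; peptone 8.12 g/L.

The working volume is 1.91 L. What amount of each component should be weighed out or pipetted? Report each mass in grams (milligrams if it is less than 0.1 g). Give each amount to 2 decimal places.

Working volume: 1.91 L.
HEPES: 29.3 mmol/L × 238.3 g/mol × 1.91 L ÷ 1000 = 13.34 g
urea: 61.7 mmol/L × 60.1 g/mol × 1.91 L ÷ 1000 = 7.08 g
ferric ammonium citrate: 0.462 g/L × 1.91 L = 0.88 g
peptone: 8.12 g/L × 1.91 L = 15.51 g

HEPES 13.34 g; urea 7.08 g; ferric ammonium citrate 0.88 g; peptone 15.51 g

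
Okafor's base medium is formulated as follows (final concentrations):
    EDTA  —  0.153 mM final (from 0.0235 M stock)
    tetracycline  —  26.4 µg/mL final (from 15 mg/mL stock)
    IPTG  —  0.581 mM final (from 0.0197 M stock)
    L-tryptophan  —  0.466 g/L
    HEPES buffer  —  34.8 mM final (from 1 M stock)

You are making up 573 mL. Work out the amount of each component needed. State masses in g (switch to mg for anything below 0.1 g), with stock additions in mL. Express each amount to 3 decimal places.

EDTA 3.731 mL; tetracycline 1.008 mL; IPTG 16.899 mL; L-tryptophan 0.267 g; HEPES buffer 19.940 mL

Target volume = 573 mL = 0.573 L.
EDTA: V = C2·V2/C1 = 0.153 mM × 573 mL ÷ 23.5 mM = 3.731 mL
tetracycline: dilute stock: 26.4 µg/mL × 573 mL ÷ 15000 µg/mL = 1.008 mL
IPTG: dilute stock: 0.581 mM × 573 mL ÷ 19.7 mM = 16.899 mL
L-tryptophan: 0.466 g/L × 0.573 L = 0.267 g
HEPES buffer: dilute stock: 34.8 mM × 573 mL ÷ 1000 mM = 19.940 mL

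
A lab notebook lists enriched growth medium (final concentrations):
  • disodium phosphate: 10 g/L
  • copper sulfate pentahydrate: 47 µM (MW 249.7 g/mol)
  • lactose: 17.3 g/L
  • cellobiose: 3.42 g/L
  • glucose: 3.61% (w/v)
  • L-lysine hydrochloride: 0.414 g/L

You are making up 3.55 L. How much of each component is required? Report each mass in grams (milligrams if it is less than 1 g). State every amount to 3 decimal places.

Scale factor relative to 1 L: 3.55.
disodium phosphate: 10 g/L × 3.55 L = 35.500 g
copper sulfate pentahydrate: 47 µmol/L × 249.7 g/mol × 3.55 L ÷ 1000 = 41.662 mg
lactose: 17.3 g/L × 3.55 L = 61.415 g
cellobiose: 3.42 g/L × 3.55 L = 12.141 g
glucose: 3.61% w/v = 36.1 g/L → 36.1 × 3.55 L = 128.155 g
L-lysine hydrochloride: 0.414 g/L × 3.55 L = 1.470 g

disodium phosphate 35.500 g; copper sulfate pentahydrate 41.662 mg; lactose 61.415 g; cellobiose 12.141 g; glucose 128.155 g; L-lysine hydrochloride 1.470 g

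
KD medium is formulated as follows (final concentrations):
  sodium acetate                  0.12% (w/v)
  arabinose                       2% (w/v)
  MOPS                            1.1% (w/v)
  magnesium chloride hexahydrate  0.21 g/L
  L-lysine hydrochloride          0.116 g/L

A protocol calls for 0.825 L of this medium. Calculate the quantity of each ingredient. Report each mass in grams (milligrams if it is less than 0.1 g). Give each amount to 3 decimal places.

Scale factor relative to 1 L: 0.825.
sodium acetate: 0.12% w/v = 1.2 g/L → 1.2 × 0.825 L = 0.990 g
arabinose: 2% w/v = 20 g/L → 20 × 0.825 L = 16.500 g
MOPS: 1.1 g per 100 mL × 825 mL ÷ 100 = 9.075 g
magnesium chloride hexahydrate: 0.21 g/L × 0.825 L = 0.173 g
L-lysine hydrochloride: 0.116 g/L × 0.825 L = 0.0957 g = 95.700 mg

sodium acetate 0.990 g; arabinose 16.500 g; MOPS 9.075 g; magnesium chloride hexahydrate 0.173 g; L-lysine hydrochloride 95.700 mg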